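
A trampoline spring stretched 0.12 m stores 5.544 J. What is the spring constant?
k = 2·PE/x² = 2·5.544/(0.12)² = 770.0 N/m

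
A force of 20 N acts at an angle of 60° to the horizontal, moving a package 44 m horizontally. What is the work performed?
W = F·d·cosθ = (20)(44)cos(60°) = 440.0 J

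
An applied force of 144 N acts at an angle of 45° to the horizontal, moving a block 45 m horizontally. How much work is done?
W = F·d·cosθ = (144)(45)cos(45°) = 4582 J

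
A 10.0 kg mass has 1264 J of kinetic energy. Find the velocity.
v = √(2·KE/m) = √(2·1264/10.0) = 15.9 m/s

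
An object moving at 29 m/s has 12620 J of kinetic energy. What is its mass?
m = 2·KE/v² = 2·12620/(29)² = 30.01 kg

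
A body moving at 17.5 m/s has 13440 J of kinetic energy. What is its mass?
m = 2·KE/v² = 2·13440/(17.5)² = 87.77 kg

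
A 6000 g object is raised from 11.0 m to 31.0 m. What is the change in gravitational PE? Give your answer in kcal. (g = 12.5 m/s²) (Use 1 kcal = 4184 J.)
Convert to SI: m = 6.0 kg, Δh = 20.0 m
ΔPE = mgΔh = (6.0)(12.5)(20.0) = 1500.0 J = 0.3585 kcal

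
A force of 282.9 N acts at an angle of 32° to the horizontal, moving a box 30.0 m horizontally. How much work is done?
W = F·d·cosθ = (282.9)(30.0)cos(32°) = 7197 J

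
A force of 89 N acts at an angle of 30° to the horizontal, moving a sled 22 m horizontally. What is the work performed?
W = F·d·cosθ = (89)(22)cos(30°) = 1696 J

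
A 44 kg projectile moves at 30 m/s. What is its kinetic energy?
KE = ½mv² = ½(44)(30)² = 19800.0 J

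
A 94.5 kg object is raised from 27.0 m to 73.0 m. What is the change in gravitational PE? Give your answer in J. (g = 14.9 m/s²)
ΔPE = mgΔh = (94.5)(14.9)(46.0) = 64770 J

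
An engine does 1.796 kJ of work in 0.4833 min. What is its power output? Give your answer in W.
Convert to SI: W = 1796.0 J, t = 28.998 s
P = W/t = 1796.0/28.998 = 61.94 W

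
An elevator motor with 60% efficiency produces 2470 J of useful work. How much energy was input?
W_in = W_out/η = 2470/0.6 = 4117 J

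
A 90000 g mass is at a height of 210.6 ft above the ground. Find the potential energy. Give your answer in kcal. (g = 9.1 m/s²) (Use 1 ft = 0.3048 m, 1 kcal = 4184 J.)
Convert to SI: m = 90.0 kg, h = 64.1909 m
PE = mgh = (90.0)(9.1)(64.1909) = 52572.3 J = 12.57 kcal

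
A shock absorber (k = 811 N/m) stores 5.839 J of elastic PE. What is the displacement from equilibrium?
x = √(2·PE/k) = √(2·5.839/811) = 0.12 m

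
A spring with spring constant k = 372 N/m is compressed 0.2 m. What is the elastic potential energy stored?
PE = ½kx² = ½(372)(0.2)² = 7.44 J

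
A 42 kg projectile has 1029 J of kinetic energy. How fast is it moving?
v = √(2·KE/m) = √(2·1029/42) = 7.0 m/s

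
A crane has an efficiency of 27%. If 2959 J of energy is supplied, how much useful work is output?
W_out = η·W_in = 0.27·2959 = 798.93 J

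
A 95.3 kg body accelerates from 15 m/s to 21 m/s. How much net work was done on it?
W = ΔKE = ½m(v₂² − v₁²) = ½(95.3)(21² − 15²) = 10292.4 J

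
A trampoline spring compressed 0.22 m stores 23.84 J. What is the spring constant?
k = 2·PE/x² = 2·23.84/(0.22)² = 985.1 N/m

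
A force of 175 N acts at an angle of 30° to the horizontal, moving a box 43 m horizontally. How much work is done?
W = F·d·cosθ = (175)(43)cos(30°) = 6517 J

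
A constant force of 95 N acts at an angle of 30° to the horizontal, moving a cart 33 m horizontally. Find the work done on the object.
W = F·d·cosθ = (95)(33)cos(30°) = 2715 J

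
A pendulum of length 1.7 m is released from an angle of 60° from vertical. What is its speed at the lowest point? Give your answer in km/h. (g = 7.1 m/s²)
h = L(1 − cosθ) = 1.7(1 − cos60°) = 0.85 m
v = √(2gh) = √(2·7.1·0.85) = 3.47419 m/s = 12.51 km/h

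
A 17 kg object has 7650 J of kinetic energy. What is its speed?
v = √(2·KE/m) = √(2·7650/17) = 30.0 m/s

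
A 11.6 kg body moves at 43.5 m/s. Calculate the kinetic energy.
KE = ½mv² = ½(11.6)(43.5)² = 10980 J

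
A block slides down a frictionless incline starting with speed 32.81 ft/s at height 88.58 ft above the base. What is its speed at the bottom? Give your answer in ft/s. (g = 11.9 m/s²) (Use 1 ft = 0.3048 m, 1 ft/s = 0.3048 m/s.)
Convert to SI: v₀ = 10.0005 m/s, h = 26.9992 m
½mv₀² + mgh = ½mv² ⇒ v = √(v₀² + 2gh) = √(10.0005² + 2·11.9·26.9992) = 27.2505 m/s = 89.4 ft/s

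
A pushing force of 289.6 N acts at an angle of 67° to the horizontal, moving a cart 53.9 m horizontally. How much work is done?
W = F·d·cosθ = (289.6)(53.9)cos(67°) = 6099 J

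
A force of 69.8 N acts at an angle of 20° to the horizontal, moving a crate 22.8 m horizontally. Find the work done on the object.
W = F·d·cosθ = (69.8)(22.8)cos(20°) = 1495 J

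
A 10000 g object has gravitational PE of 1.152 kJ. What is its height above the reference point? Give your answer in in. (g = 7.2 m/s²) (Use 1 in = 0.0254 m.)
Convert to SI: m = 10.0 kg, PE = 1152.0 J
h = PE/(mg) = 1152.0/(10.0·7.2) = 16.0 m = 629.9 in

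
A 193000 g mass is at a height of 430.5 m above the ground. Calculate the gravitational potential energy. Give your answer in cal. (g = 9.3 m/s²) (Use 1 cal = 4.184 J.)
Convert to SI: m = 193.0 kg, h = 430.5 m
PE = mgh = (193.0)(9.3)(430.5) = 772704 J = 184700 cal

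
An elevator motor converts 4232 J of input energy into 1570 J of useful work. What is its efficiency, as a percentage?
η = W_out/W_in = 1570/4232 = 37.1%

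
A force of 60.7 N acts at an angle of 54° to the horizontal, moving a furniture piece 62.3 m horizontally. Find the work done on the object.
W = F·d·cosθ = (60.7)(62.3)cos(54°) = 2223 J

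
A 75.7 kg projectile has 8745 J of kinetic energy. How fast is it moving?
v = √(2·KE/m) = √(2·8745/75.7) = 15.2 m/s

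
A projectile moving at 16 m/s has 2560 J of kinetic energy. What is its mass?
m = 2·KE/v² = 2·2560/(16)² = 20.0 kg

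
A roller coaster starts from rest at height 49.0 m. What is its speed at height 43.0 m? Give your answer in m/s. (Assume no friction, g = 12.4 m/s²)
mgh₁ = mgh₂ + ½mv² ⇒ v = √(2g(h₁−h₂)) = √(2·12.4·6.0) = 12.2 m/s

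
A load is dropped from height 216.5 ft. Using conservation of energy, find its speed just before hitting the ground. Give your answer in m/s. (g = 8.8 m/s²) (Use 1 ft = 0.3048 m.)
Convert to SI: h = 65.9892 m
mgh = ½mv² ⇒ v = √(2gh) = √(2·8.8·65.9892) = 34.08 m/s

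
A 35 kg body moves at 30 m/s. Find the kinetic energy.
KE = ½mv² = ½(35)(30)² = 15750.0 J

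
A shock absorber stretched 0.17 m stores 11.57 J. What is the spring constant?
k = 2·PE/x² = 2·11.57/(0.17)² = 800.7 N/m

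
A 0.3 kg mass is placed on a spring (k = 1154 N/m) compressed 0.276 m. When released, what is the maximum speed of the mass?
½kx² = ½mv² ⇒ v = x√(k/m) = (0.276)√(1154/0.3) = 17.12 m/s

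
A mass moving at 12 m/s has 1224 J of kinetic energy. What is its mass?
m = 2·KE/v² = 2·1224/(12)² = 17.0 kg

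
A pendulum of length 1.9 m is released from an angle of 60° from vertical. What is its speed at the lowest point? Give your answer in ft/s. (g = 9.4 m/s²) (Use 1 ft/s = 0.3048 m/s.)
h = L(1 − cosθ) = 1.9(1 − cos60°) = 0.95 m
v = √(2gh) = √(2·9.4·0.95) = 4.22611 m/s = 13.87 ft/s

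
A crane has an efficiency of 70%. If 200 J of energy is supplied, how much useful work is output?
W_out = η·W_in = 0.7·200 = 140.0 J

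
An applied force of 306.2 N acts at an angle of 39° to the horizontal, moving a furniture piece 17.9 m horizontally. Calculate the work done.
W = F·d·cosθ = (306.2)(17.9)cos(39°) = 4260 J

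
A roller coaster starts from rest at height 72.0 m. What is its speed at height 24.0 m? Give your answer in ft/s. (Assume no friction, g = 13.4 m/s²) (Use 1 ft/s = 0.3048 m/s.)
mgh₁ = mgh₂ + ½mv² ⇒ v = √(2g(h₁−h₂)) = √(2·13.4·48.0) = 35.8664 m/s = 117.7 ft/s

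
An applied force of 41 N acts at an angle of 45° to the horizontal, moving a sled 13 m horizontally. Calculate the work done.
W = F·d·cosθ = (41)(13)cos(45°) = 376.9 J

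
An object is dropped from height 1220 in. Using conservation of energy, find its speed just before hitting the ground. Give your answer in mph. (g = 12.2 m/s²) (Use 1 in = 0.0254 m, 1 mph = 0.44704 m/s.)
Convert to SI: h = 30.988 m
mgh = ½mv² ⇒ v = √(2gh) = √(2·12.2·30.988) = 27.4974 m/s = 61.51 mph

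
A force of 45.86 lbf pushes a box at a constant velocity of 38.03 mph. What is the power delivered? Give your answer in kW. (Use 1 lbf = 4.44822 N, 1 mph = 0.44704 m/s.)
Convert to SI: F = 203.995 N, v = 17.0009 m/s
P = Fv = (203.995)(17.0009) = 3468.11 W = 3.468 kW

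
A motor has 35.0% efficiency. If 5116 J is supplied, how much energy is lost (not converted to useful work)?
W_lost = W_in(1 − η) = 5116·(1 − 0.35) = 3325 J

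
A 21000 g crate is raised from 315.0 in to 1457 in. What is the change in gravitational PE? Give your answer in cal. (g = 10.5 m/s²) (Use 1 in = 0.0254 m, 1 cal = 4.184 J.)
Convert to SI: m = 21.0 kg, Δh = 29.0068 m
ΔPE = mgΔh = (21.0)(10.5)(29.0068) = 6396.0 J = 1529 cal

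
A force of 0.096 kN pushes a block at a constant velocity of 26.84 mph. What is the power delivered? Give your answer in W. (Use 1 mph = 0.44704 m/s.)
Convert to SI: F = 96.0 N, v = 11.9986 m/s
P = Fv = (96.0)(11.9986) = 1152 W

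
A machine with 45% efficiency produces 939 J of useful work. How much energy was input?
W_in = W_out/η = 939/0.45 = 2087 J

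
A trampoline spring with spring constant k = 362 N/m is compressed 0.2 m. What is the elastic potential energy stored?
PE = ½kx² = ½(362)(0.2)² = 7.24 J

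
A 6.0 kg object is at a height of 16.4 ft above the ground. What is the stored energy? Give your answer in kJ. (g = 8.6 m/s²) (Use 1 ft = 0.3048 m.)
Convert to SI: m = 6.0 kg, h = 4.99872 m
PE = mgh = (6.0)(8.6)(4.99872) = 257.934 J = 0.2579 kJ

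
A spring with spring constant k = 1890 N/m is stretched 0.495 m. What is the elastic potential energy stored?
PE = ½kx² = ½(1890)(0.495)² = 231.5 J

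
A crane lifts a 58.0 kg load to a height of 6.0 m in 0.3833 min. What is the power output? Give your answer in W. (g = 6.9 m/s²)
Convert to SI: m = 58.0 kg, h = 6.0 m, t = 22.998 s
P = mgh/t = (58.0)(6.9)(6.0)/22.998 = 104.4 W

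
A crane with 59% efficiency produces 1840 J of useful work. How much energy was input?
W_in = W_out/η = 1840/0.59 = 3119 J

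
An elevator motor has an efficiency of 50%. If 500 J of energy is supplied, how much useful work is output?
W_out = η·W_in = 0.5·500 = 250.0 J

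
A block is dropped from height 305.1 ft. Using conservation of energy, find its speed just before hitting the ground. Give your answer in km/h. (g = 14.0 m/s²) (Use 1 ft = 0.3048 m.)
Convert to SI: h = 92.9945 m
mgh = ½mv² ⇒ v = √(2gh) = √(2·14.0·92.9945) = 51.0279 m/s = 183.7 km/h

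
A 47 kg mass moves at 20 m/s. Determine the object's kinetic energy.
KE = ½mv² = ½(47)(20)² = 9400.0 J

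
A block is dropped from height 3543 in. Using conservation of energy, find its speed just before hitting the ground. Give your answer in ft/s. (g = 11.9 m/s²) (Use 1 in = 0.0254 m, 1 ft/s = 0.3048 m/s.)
Convert to SI: h = 89.9922 m
mgh = ½mv² ⇒ v = √(2gh) = √(2·11.9·89.9922) = 46.2797 m/s = 151.8 ft/s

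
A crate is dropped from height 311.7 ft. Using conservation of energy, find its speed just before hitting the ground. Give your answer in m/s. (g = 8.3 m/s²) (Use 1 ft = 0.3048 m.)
Convert to SI: h = 95.0062 m
mgh = ½mv² ⇒ v = √(2gh) = √(2·8.3·95.0062) = 39.71 m/s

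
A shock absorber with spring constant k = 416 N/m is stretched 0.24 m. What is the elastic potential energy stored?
PE = ½kx² = ½(416)(0.24)² = 11.98 J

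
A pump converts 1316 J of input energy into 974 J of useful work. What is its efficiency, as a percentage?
η = W_out/W_in = 974/1316 = 74.01%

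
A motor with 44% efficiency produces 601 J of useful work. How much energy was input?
W_in = W_out/η = 601/0.44 = 1366 J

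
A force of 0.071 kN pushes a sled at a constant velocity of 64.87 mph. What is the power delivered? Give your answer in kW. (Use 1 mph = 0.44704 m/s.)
Convert to SI: F = 71.0 N, v = 28.9995 m/s
P = Fv = (71.0)(28.9995) = 2058.96 W = 2.059 kW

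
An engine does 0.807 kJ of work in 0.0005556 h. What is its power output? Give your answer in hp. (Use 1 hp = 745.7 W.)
Convert to SI: W = 807.0 J, t = 2.00016 s
P = W/t = 807.0/2.00016 = 403.468 W = 0.5411 hp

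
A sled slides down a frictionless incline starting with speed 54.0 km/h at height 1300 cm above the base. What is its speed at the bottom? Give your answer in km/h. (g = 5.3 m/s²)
Convert to SI: v₀ = 15.0 m/s, h = 13.0 m
½mv₀² + mgh = ½mv² ⇒ v = √(v₀² + 2gh) = √(15.0² + 2·5.3·13.0) = 19.0473 m/s = 68.57 km/h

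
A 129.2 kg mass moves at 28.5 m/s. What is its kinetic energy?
KE = ½mv² = ½(129.2)(28.5)² = 52470 J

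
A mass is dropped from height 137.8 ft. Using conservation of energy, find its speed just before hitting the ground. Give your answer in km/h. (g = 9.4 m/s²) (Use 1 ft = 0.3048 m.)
Convert to SI: h = 42.0014 m
mgh = ½mv² ⇒ v = √(2gh) = √(2·9.4·42.0014) = 28.1003 m/s = 101.2 km/h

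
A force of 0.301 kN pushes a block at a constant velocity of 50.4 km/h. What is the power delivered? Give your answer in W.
Convert to SI: F = 301.0 N, v = 14.0 m/s
P = Fv = (301.0)(14.0) = 4214 W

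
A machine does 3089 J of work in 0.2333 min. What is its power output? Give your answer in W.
Convert to SI: W = 3089.0 J, t = 13.998 s
P = W/t = 3089.0/13.998 = 220.7 W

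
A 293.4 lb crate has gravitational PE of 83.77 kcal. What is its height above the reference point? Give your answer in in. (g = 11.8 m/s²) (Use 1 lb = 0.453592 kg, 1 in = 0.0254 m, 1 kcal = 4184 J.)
Convert to SI: m = 133.084 kg, PE = 350494 J
h = PE/(mg) = 350494/(133.084·11.8) = 223.189 m = 8787 in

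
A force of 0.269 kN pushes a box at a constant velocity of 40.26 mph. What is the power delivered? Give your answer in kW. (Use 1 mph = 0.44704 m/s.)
Convert to SI: F = 269.0 N, v = 17.9978 m/s
P = Fv = (269.0)(17.9978) = 4841.42 W = 4.841 kW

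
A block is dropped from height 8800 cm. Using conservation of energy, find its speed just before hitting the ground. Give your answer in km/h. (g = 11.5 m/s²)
Convert to SI: h = 88.0 m
mgh = ½mv² ⇒ v = √(2gh) = √(2·11.5·88.0) = 44.9889 m/s = 162.0 km/h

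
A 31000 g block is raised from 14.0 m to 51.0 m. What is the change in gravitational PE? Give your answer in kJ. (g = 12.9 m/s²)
Convert to SI: m = 31.0 kg, Δh = 37.0 m
ΔPE = mgΔh = (31.0)(12.9)(37.0) = 14796.3 J = 14.8 kJ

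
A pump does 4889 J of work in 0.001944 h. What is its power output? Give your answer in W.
Convert to SI: W = 4889.0 J, t = 6.9984 s
P = W/t = 4889.0/6.9984 = 698.6 W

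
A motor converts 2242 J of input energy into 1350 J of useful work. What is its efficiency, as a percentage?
η = W_out/W_in = 1350/2242 = 60.21%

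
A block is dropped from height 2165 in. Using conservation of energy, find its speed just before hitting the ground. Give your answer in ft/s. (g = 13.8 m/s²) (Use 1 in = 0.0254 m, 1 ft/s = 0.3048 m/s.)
Convert to SI: h = 54.991 m
mgh = ½mv² ⇒ v = √(2gh) = √(2·13.8·54.991) = 38.9583 m/s = 127.8 ft/s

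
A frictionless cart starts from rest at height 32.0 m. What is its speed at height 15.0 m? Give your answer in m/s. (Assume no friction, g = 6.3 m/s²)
mgh₁ = mgh₂ + ½mv² ⇒ v = √(2g(h₁−h₂)) = √(2·6.3·17.0) = 14.64 m/s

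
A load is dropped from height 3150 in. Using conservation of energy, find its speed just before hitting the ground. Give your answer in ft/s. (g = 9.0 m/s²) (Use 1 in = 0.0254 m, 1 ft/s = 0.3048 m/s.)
Convert to SI: h = 80.01 m
mgh = ½mv² ⇒ v = √(2gh) = √(2·9.0·80.01) = 37.9497 m/s = 124.5 ft/s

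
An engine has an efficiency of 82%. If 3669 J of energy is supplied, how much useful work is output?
W_out = η·W_in = 0.82·3669 = 3008.58 J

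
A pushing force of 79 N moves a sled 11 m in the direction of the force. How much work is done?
W = F·d = (79)(11) = 869.0 J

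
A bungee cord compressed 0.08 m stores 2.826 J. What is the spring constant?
k = 2·PE/x² = 2·2.826/(0.08)² = 883.1 N/m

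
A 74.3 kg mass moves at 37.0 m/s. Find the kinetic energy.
KE = ½mv² = ½(74.3)(37.0)² = 50860 J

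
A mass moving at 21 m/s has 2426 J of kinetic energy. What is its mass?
m = 2·KE/v² = 2·2426/(21)² = 11.0 kg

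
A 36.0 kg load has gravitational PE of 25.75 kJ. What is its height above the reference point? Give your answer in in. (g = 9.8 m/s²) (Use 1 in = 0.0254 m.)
Convert to SI: m = 36.0 kg, PE = 25750.0 J
h = PE/(mg) = 25750.0/(36.0·9.8) = 72.9875 m = 2874 in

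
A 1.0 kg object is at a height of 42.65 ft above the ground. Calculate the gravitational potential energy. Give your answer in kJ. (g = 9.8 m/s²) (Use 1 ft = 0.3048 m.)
Convert to SI: m = 1.0 kg, h = 12.9997 m
PE = mgh = (1.0)(9.8)(12.9997) = 127.397 J = 0.1274 kJ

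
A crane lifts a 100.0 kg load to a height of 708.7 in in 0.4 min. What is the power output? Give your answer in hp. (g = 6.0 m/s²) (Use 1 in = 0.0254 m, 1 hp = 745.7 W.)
Convert to SI: m = 100.0 kg, h = 18.001 m, t = 24.0 s
P = mgh/t = (100.0)(6.0)(18.001)/24.0 = 450.025 W = 0.6035 hp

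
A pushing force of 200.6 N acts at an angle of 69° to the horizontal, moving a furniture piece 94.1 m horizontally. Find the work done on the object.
W = F·d·cosθ = (200.6)(94.1)cos(69°) = 6765 J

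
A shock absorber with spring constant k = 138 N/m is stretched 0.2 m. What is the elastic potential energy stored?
PE = ½kx² = ½(138)(0.2)² = 2.76 J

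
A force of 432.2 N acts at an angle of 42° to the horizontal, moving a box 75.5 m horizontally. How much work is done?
W = F·d·cosθ = (432.2)(75.5)cos(42°) = 24250 J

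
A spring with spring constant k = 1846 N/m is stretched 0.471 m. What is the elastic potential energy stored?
PE = ½kx² = ½(1846)(0.471)² = 204.8 J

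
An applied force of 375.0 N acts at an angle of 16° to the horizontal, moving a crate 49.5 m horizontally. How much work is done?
W = F·d·cosθ = (375.0)(49.5)cos(16°) = 17840 J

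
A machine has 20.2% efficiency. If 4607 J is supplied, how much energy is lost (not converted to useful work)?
W_lost = W_in(1 − η) = 4607·(1 − 0.202) = 3676 J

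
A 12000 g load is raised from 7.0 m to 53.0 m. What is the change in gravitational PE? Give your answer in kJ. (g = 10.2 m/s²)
Convert to SI: m = 12.0 kg, Δh = 46.0 m
ΔPE = mgΔh = (12.0)(10.2)(46.0) = 5630.4 J = 5.63 kJ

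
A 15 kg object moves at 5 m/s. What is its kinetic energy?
KE = ½mv² = ½(15)(5)² = 187.5 J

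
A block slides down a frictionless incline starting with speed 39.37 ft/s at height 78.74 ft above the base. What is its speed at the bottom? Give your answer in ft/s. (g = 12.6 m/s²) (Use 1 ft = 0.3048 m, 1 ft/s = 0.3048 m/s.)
Convert to SI: v₀ = 12.0 m/s, h = 24.0 m
½mv₀² + mgh = ½mv² ⇒ v = √(v₀² + 2gh) = √(12.0² + 2·12.6·24.0) = 27.3642 m/s = 89.78 ft/s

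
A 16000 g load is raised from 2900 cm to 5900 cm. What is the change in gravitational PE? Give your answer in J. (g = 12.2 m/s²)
Convert to SI: m = 16.0 kg, Δh = 30.0 m
ΔPE = mgΔh = (16.0)(12.2)(30.0) = 5856 J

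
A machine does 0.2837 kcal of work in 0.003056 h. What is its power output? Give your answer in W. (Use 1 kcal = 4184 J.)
Convert to SI: W = 1187.0 J, t = 11.0016 s
P = W/t = 1187.0/11.0016 = 107.9 W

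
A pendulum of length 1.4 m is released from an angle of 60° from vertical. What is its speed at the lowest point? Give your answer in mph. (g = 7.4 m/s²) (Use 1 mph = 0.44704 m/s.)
h = L(1 − cosθ) = 1.4(1 − cos60°) = 0.7 m
v = √(2gh) = √(2·7.4·0.7) = 3.2187 m/s = 7.2 mph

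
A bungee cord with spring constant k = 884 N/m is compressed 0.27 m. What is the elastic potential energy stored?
PE = ½kx² = ½(884)(0.27)² = 32.22 J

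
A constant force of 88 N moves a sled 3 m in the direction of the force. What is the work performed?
W = F·d = (88)(3) = 264.0 J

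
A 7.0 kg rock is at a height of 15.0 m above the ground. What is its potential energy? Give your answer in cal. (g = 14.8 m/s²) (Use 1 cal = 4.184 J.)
PE = mgh = (7.0)(14.8)(15.0) = 1554.0 J = 371.4 cal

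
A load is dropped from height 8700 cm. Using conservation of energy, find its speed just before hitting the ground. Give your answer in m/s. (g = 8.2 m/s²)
Convert to SI: h = 87.0 m
mgh = ½mv² ⇒ v = √(2gh) = √(2·8.2·87.0) = 37.77 m/s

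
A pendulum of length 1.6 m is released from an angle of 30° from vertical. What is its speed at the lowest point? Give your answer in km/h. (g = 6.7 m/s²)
h = L(1 − cosθ) = 1.6(1 − cos30°) = 0.214359 m
v = √(2gh) = √(2·6.7·0.214359) = 1.69482 m/s = 6.101 km/h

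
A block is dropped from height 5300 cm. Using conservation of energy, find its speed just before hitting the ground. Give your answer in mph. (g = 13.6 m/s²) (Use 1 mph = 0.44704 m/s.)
Convert to SI: h = 53.0 m
mgh = ½mv² ⇒ v = √(2gh) = √(2·13.6·53.0) = 37.9684 m/s = 84.93 mph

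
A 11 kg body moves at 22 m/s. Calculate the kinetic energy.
KE = ½mv² = ½(11)(22)² = 2662.0 J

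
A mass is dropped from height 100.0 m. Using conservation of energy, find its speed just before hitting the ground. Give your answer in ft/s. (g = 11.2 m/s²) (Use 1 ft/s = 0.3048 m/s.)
mgh = ½mv² ⇒ v = √(2gh) = √(2·11.2·100.0) = 47.3286 m/s = 155.3 ft/s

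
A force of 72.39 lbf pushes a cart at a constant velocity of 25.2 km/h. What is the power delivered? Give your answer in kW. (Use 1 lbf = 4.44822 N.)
Convert to SI: F = 322.007 N, v = 7.0 m/s
P = Fv = (322.007)(7.0) = 2254.05 W = 2.254 kW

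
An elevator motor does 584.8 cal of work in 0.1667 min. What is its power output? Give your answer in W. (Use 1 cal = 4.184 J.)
Convert to SI: W = 2446.8 J, t = 10.002 s
P = W/t = 2446.8/10.002 = 244.6 W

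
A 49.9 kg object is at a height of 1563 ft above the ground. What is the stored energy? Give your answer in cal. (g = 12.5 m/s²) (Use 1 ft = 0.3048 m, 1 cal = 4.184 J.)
Convert to SI: m = 49.9 kg, h = 476.402 m
PE = mgh = (49.9)(12.5)(476.402) = 297156 J = 71020 cal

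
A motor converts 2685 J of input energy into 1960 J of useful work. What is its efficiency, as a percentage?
η = W_out/W_in = 1960/2685 = 73.0%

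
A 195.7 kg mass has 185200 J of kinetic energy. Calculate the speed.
v = √(2·KE/m) = √(2·185200/195.7) = 43.51 m/s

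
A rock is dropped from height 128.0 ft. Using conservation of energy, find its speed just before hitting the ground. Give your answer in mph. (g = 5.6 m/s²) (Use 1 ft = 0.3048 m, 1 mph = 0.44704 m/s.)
Convert to SI: h = 39.0144 m
mgh = ½mv² ⇒ v = √(2gh) = √(2·5.6·39.0144) = 20.9036 m/s = 46.76 mph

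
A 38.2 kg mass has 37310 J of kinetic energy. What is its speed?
v = √(2·KE/m) = √(2·37310/38.2) = 44.2 m/s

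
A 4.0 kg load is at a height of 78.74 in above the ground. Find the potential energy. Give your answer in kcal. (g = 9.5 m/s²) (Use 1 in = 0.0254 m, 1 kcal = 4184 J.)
Convert to SI: m = 4.0 kg, h = 2.0 m
PE = mgh = (4.0)(9.5)(2.0) = 75.9998 J = 0.01816 kcal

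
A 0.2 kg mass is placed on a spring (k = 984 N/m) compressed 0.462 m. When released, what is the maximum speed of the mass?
½kx² = ½mv² ⇒ v = x√(k/m) = (0.462)√(984/0.2) = 32.41 m/s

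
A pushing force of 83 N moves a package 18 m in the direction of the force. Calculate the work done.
W = F·d = (83)(18) = 1494 J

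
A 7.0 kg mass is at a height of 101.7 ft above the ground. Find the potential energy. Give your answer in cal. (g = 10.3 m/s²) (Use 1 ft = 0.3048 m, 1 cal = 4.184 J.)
Convert to SI: m = 7.0 kg, h = 30.9982 m
PE = mgh = (7.0)(10.3)(30.9982) = 2234.97 J = 534.2 cal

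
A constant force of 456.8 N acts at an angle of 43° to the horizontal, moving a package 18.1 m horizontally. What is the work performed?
W = F·d·cosθ = (456.8)(18.1)cos(43°) = 6047 J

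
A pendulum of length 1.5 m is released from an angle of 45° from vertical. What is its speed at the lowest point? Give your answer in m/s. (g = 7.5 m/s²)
h = L(1 − cosθ) = 1.5(1 − cos45°) = 0.43934 m
v = √(2gh) = √(2·7.5·0.43934) = 2.567 m/s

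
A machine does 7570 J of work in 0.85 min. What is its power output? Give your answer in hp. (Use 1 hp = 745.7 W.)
Convert to SI: W = 7570.0 J, t = 51.0 s
P = W/t = 7570.0/51.0 = 148.431 W = 0.199 hp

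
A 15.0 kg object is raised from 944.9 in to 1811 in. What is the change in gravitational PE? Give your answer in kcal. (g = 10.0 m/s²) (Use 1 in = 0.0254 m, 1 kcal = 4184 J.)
Convert to SI: m = 15.0 kg, Δh = 21.9989 m
ΔPE = mgΔh = (15.0)(10.0)(21.9989) = 3299.84 J = 0.7887 kcal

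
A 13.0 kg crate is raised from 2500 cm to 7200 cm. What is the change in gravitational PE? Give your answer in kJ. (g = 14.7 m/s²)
Convert to SI: m = 13.0 kg, Δh = 47.0 m
ΔPE = mgΔh = (13.0)(14.7)(47.0) = 8981.7 J = 8.982 kJ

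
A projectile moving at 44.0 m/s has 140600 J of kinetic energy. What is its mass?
m = 2·KE/v² = 2·140600/(44.0)² = 145.2 kg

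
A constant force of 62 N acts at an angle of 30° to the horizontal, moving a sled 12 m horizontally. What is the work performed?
W = F·d·cosθ = (62)(12)cos(30°) = 644.3 J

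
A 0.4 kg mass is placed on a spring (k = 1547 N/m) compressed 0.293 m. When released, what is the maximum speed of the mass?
½kx² = ½mv² ⇒ v = x√(k/m) = (0.293)√(1547/0.4) = 18.22 m/s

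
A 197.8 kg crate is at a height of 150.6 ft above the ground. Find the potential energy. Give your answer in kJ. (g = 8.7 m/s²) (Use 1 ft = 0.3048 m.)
Convert to SI: m = 197.8 kg, h = 45.9029 m
PE = mgh = (197.8)(8.7)(45.9029) = 78992.4 J = 78.99 kJ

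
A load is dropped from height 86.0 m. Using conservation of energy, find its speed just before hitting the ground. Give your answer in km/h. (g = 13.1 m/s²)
mgh = ½mv² ⇒ v = √(2gh) = √(2·13.1·86.0) = 47.4679 m/s = 170.9 km/h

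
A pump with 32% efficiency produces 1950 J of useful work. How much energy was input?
W_in = W_out/η = 1950/0.32 = 6094 J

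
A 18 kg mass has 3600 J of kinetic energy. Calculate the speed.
v = √(2·KE/m) = √(2·3600/18) = 20.0 m/s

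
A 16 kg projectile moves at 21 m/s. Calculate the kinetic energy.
KE = ½mv² = ½(16)(21)² = 3528.0 J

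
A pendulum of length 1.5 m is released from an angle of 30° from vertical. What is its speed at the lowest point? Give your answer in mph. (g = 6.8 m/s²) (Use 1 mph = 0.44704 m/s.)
h = L(1 − cosθ) = 1.5(1 − cos30°) = 0.200962 m
v = √(2gh) = √(2·6.8·0.200962) = 1.6532 m/s = 3.698 mph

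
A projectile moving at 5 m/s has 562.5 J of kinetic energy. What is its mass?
m = 2·KE/v² = 2·562.5/(5)² = 45.0 kg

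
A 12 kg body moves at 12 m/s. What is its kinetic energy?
KE = ½mv² = ½(12)(12)² = 864.0 J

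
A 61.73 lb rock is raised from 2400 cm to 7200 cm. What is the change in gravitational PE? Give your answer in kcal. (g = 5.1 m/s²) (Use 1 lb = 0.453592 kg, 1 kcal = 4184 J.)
Convert to SI: m = 28.0002 kg, Δh = 48.0 m
ΔPE = mgΔh = (28.0002)(5.1)(48.0) = 6854.46 J = 1.638 kcal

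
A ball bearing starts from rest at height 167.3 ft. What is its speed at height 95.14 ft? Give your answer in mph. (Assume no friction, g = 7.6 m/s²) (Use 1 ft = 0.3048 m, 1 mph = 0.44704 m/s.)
Convert to SI: h₁−h₂ = 21.9944 m
mgh₁ = mgh₂ + ½mv² ⇒ v = √(2g(h₁−h₂)) = √(2·7.6·21.9944) = 18.2843 m/s = 40.9 mph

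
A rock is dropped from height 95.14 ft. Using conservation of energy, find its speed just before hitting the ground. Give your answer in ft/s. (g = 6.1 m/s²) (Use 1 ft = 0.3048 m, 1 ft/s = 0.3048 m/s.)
Convert to SI: h = 28.9987 m
mgh = ½mv² ⇒ v = √(2gh) = √(2·6.1·28.9987) = 18.8091 m/s = 61.71 ft/s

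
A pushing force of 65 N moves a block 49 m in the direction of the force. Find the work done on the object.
W = F·d = (65)(49) = 3185 J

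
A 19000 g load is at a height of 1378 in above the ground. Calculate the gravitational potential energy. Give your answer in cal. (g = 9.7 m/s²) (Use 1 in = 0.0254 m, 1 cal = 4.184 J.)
Convert to SI: m = 19.0 kg, h = 35.0012 m
PE = mgh = (19.0)(9.7)(35.0012) = 6450.72 J = 1542 cal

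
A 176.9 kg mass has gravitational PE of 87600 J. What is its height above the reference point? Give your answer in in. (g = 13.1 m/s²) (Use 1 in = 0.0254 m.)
h = PE/(mg) = 87600.0/(176.9·13.1) = 37.8011 m = 1488 in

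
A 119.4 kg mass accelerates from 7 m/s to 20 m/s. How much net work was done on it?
W = ΔKE = ½m(v₂² − v₁²) = ½(119.4)(20² − 7²) = 20954.7 J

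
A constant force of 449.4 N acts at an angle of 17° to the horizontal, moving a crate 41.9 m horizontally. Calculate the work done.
W = F·d·cosθ = (449.4)(41.9)cos(17°) = 18010 J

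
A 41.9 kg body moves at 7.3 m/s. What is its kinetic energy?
KE = ½mv² = ½(41.9)(7.3)² = 1116 J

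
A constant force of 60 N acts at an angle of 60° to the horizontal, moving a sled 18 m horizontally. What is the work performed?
W = F·d·cosθ = (60)(18)cos(60°) = 540.0 J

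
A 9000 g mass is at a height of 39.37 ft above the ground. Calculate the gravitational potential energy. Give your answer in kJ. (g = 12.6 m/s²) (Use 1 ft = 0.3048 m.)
Convert to SI: m = 9.0 kg, h = 12.0 m
PE = mgh = (9.0)(12.6)(12.0) = 1360.8 J = 1.361 kJ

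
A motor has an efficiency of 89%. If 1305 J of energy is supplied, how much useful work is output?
W_out = η·W_in = 0.89·1305 = 1161.45 J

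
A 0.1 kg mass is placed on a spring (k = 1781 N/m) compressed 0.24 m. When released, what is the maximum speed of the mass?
½kx² = ½mv² ⇒ v = x√(k/m) = (0.24)√(1781/0.1) = 32.03 m/s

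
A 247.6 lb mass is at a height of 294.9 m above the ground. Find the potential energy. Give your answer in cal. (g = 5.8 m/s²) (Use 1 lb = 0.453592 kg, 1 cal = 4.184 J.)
Convert to SI: m = 112.309 kg, h = 294.9 m
PE = mgh = (112.309)(5.8)(294.9) = 192096 J = 45910 cal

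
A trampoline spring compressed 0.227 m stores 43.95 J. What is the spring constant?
k = 2·PE/x² = 2·43.95/(0.227)² = 1706 N/m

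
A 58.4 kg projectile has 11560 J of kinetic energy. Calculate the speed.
v = √(2·KE/m) = √(2·11560/58.4) = 19.9 m/s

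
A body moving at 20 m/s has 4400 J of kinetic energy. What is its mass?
m = 2·KE/v² = 2·4400/(20)² = 22.0 kg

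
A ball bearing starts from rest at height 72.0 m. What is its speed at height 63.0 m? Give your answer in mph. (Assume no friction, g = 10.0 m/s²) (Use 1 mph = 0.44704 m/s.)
mgh₁ = mgh₂ + ½mv² ⇒ v = √(2g(h₁−h₂)) = √(2·10.0·9.0) = 13.4164 m/s = 30.01 mph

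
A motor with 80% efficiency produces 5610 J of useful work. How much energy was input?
W_in = W_out/η = 5610/0.8 = 7013 J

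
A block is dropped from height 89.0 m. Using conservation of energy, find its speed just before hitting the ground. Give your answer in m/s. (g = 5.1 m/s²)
mgh = ½mv² ⇒ v = √(2gh) = √(2·5.1·89.0) = 30.13 m/s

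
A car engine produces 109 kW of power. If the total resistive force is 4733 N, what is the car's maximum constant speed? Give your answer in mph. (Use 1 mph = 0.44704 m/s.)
P = Fv ⇒ v = P/F = 109000 W/4733.0 N = 23.0298 m/s = 51.52 mph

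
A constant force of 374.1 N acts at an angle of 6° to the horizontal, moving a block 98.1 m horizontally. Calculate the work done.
W = F·d·cosθ = (374.1)(98.1)cos(6°) = 36500 J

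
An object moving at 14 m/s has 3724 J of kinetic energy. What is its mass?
m = 2·KE/v² = 2·3724/(14)² = 38.0 kg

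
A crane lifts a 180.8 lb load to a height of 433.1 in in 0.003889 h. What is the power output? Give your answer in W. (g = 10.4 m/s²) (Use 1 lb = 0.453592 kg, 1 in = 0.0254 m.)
Convert to SI: m = 82.0094 kg, h = 11.0007 m, t = 14.0004 s
P = mgh/t = (82.0094)(10.4)(11.0007)/14.0004 = 670.2 W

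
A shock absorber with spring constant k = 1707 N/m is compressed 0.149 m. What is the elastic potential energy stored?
PE = ½kx² = ½(1707)(0.149)² = 18.95 J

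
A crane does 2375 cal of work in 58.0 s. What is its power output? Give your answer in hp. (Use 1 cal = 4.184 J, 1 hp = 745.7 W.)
Convert to SI: W = 9937.0 J, t = 58.0 s
P = W/t = 9937.0/58.0 = 171.328 W = 0.2298 hp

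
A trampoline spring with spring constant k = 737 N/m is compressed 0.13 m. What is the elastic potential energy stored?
PE = ½kx² = ½(737)(0.13)² = 6.228 J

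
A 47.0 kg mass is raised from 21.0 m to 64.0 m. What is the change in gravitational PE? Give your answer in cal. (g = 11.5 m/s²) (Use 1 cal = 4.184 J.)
ΔPE = mgΔh = (47.0)(11.5)(43.0) = 23241.5 J = 5555 cal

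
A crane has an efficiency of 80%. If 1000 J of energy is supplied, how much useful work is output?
W_out = η·W_in = 0.8·1000 = 800.0 J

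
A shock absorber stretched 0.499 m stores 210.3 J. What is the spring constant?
k = 2·PE/x² = 2·210.3/(0.499)² = 1689 N/m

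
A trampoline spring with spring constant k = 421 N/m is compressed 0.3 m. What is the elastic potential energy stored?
PE = ½kx² = ½(421)(0.3)² = 18.95 J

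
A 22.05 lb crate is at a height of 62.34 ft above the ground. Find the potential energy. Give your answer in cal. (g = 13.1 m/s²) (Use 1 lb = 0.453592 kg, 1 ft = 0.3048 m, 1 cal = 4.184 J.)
Convert to SI: m = 10.0017 kg, h = 19.0012 m
PE = mgh = (10.0017)(13.1)(19.0012) = 2489.59 J = 595.0 cal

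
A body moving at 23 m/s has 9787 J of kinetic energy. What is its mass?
m = 2·KE/v² = 2·9787/(23)² = 37.0 kg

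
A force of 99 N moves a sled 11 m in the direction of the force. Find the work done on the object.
W = F·d = (99)(11) = 1089 J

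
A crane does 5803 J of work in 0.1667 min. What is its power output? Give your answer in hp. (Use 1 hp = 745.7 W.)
Convert to SI: W = 5803.0 J, t = 10.002 s
P = W/t = 5803.0/10.002 = 580.184 W = 0.778 hp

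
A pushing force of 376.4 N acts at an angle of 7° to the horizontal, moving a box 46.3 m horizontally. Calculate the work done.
W = F·d·cosθ = (376.4)(46.3)cos(7°) = 17300 J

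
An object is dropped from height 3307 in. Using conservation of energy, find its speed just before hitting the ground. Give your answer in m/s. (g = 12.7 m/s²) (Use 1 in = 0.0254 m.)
Convert to SI: h = 83.9978 m
mgh = ½mv² ⇒ v = √(2gh) = √(2·12.7·83.9978) = 46.19 m/s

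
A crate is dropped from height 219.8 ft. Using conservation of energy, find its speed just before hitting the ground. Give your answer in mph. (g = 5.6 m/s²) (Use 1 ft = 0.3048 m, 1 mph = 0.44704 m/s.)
Convert to SI: h = 66.995 m
mgh = ½mv² ⇒ v = √(2gh) = √(2·5.6·66.995) = 27.3924 m/s = 61.28 mph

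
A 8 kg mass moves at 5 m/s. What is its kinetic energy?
KE = ½mv² = ½(8)(5)² = 100.0 J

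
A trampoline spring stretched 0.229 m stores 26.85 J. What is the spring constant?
k = 2·PE/x² = 2·26.85/(0.229)² = 1024 N/m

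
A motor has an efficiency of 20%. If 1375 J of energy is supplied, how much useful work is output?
W_out = η·W_in = 0.2·1375 = 275.0 J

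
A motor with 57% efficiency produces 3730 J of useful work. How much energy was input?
W_in = W_out/η = 3730/0.57 = 6544 J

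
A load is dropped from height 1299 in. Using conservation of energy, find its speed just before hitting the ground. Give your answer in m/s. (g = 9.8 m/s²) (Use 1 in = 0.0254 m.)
Convert to SI: h = 32.9946 m
mgh = ½mv² ⇒ v = √(2gh) = √(2·9.8·32.9946) = 25.43 m/s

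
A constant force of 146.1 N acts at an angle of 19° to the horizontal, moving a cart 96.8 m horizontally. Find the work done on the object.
W = F·d·cosθ = (146.1)(96.8)cos(19°) = 13370 J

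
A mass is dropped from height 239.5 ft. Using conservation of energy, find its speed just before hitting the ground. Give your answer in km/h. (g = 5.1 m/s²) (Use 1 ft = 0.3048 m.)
Convert to SI: h = 72.9996 m
mgh = ½mv² ⇒ v = √(2gh) = √(2·5.1·72.9996) = 27.2873 m/s = 98.23 km/h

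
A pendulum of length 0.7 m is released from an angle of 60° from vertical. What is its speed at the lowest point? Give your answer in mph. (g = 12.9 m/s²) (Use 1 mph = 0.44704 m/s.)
h = L(1 − cosθ) = 0.7(1 − cos60°) = 0.35 m
v = √(2gh) = √(2·12.9·0.35) = 3.005 m/s = 6.722 mph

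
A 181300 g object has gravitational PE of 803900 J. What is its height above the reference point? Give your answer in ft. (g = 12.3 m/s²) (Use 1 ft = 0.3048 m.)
Convert to SI: m = 181.3 kg, PE = 803900 J
h = PE/(mg) = 803900/(181.3·12.3) = 360.495 m = 1183 ft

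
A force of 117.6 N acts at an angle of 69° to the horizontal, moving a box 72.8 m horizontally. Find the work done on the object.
W = F·d·cosθ = (117.6)(72.8)cos(69°) = 3068 J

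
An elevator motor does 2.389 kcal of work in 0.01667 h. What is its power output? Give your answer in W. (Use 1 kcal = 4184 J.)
Convert to SI: W = 9995.58 J, t = 60.012 s
P = W/t = 9995.58/60.012 = 166.6 W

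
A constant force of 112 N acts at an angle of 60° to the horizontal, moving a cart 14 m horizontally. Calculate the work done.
W = F·d·cosθ = (112)(14)cos(60°) = 784.0 J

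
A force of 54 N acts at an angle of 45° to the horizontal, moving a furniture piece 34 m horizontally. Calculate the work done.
W = F·d·cosθ = (54)(34)cos(45°) = 1298 J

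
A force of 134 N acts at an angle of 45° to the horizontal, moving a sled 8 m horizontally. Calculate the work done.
W = F·d·cosθ = (134)(8)cos(45°) = 758.0 J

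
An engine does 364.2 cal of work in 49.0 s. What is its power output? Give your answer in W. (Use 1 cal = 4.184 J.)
Convert to SI: W = 1523.81 J, t = 49.0 s
P = W/t = 1523.81/49.0 = 31.1 W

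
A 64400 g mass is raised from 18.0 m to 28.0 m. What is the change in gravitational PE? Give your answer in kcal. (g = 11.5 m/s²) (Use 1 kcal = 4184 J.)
Convert to SI: m = 64.4 kg, Δh = 10.0 m
ΔPE = mgΔh = (64.4)(11.5)(10.0) = 7406.0 J = 1.77 kcal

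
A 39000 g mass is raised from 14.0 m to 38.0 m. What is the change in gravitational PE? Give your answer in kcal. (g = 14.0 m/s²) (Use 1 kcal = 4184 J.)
Convert to SI: m = 39.0 kg, Δh = 24.0 m
ΔPE = mgΔh = (39.0)(14.0)(24.0) = 13104.0 J = 3.132 kcal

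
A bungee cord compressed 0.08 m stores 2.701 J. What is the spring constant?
k = 2·PE/x² = 2·2.701/(0.08)² = 844.1 N/m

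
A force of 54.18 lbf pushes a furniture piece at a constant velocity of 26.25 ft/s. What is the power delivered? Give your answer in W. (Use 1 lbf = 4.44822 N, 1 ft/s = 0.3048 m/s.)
Convert to SI: F = 241.005 N, v = 8.001 m/s
P = Fv = (241.005)(8.001) = 1928 W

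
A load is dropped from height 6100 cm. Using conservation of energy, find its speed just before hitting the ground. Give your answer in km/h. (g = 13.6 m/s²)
Convert to SI: h = 61.0 m
mgh = ½mv² ⇒ v = √(2gh) = √(2·13.6·61.0) = 40.7333 m/s = 146.6 km/h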